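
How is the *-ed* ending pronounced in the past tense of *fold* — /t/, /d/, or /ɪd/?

/ɪd/

The stem *fold* ends in /t/ or /d/.
The -ed suffix is realized as /ɪd/ after /t, d/; as /t/ after other voiceless consonants; and as /d/ after other voiced sounds.
So -ed on *fold* is pronounced /ɪd/.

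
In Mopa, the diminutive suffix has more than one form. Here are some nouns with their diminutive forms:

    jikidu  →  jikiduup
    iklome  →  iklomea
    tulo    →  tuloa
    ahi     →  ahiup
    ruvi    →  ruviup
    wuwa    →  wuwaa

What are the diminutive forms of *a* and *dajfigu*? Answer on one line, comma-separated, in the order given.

The pattern is height harmony: -up when the last vowel of the stem is a high vowel (*jikidu*, *ahi*, *ruvi*); -a when the last vowel of the stem is a non-high vowel (*iklome*, *tulo*, *wuwa*).
The last vowel of *a* is /a/, which is a non-high vowel, so the suffix is -a, giving *aa*.
Since the last vowel of *dajfigu* is /u/ (a high vowel), it takes -up, giving *dajfiguup*.

aa, dajfiguup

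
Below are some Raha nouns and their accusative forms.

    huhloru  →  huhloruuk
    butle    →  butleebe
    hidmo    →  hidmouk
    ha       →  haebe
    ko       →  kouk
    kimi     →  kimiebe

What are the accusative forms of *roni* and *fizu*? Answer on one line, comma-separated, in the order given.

roniebe, fizuuk

The suffix is conditioned by the last vowel: -uk when the last vowel of the stem is a rounded vowel (*huhloru*, *hidmo*, *ko*); -ebe when the last vowel of the stem is an unrounded vowel (*butle*, *ha*, *kimi*).
Since the last vowel of *roni* is /i/ (an unrounded vowel), it takes -ebe, giving *roniebe*.
*fizu* — last vowel /u/ (a rounded vowel) → -uk → *fizuuk*.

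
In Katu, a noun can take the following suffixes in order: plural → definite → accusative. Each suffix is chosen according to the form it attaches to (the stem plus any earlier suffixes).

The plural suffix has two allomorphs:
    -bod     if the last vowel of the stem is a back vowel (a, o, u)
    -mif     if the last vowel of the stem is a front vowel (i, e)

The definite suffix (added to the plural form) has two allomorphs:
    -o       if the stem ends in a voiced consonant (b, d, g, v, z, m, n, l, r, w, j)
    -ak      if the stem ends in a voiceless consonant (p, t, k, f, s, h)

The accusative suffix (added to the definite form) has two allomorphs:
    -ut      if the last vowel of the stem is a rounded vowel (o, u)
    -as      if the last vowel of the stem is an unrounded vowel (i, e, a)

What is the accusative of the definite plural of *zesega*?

*zesega*: last vowel = /a/, a back vowel → -bod → *zesegabod*.
The plural form *zesegabod*: final consonant = /d/, voiced → -o → *zesegabodo*.
The definite form *zesegabodo*: last vowel = /o/, a rounded vowel → -ut → *zesegabodout*.

zesegabodout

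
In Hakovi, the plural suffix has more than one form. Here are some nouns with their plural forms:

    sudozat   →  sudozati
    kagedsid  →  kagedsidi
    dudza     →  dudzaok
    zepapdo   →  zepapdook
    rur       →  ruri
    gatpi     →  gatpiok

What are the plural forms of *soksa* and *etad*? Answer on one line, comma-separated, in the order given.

soksaok, etadi

The suffix is conditioned by the final sound: -i when the stem ends in a consonant (*sudozat*, *kagedsid*, *rur*); -ok when the stem ends in a vowel (*dudza*, *zepapdo*, *gatpi*).
The final sound of *soksa* is /a/, which is a vowel, so the suffix is -ok, giving *soksaok*.
The final sound of *etad* is /d/, which is a consonant, so the suffix is -i, giving *etadi*.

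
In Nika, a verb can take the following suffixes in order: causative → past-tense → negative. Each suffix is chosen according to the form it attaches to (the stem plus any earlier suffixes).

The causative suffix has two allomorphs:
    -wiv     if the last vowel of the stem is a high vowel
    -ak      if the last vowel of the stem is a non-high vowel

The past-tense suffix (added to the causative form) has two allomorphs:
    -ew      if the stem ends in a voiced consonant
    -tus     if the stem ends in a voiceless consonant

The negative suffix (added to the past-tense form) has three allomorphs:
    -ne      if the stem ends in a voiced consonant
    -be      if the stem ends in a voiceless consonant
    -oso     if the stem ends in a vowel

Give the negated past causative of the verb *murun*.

Since the last vowel of *murun* is /u/ (a high vowel), it takes -wiv, giving *murunwiv*.
Since the final consonant of the causative form *murunwiv* is /v/ (voiced), it takes -ew, giving *murunwivew*.
The final sound of the past-tense form *murunwivew* is /w/, which is a voiced consonant, so the negative suffix is -ne, giving *murunwivewne*.

murunwivewne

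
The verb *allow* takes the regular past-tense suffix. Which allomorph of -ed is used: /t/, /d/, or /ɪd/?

The stem *allow* ends in a voiced sound other than /d/.
The -ed suffix is realized as /ɪd/ after /t, d/; as /t/ after other voiceless consonants; and as /d/ after other voiced sounds.
So -ed on *allow* is pronounced /d/.

/d/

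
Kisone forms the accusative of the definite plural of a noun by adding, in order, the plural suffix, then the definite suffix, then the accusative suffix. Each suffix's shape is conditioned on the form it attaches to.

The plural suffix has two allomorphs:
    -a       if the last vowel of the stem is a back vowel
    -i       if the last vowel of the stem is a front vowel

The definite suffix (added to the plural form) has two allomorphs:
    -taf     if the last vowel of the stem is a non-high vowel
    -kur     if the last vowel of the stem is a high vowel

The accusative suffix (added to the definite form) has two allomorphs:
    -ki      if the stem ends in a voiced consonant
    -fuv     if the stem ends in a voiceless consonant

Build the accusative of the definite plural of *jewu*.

*jewu* — last vowel /u/ (a back vowel) → -a → *jewua*.
Since the last vowel of the plural form *jewua* is /a/ (a non-high vowel), it takes -taf, giving *jewuataf*.
Since the final consonant of the definite form *jewuataf* is /f/ (voiceless), it takes -fuv, giving *jewuataffuv*.

jewuataffuv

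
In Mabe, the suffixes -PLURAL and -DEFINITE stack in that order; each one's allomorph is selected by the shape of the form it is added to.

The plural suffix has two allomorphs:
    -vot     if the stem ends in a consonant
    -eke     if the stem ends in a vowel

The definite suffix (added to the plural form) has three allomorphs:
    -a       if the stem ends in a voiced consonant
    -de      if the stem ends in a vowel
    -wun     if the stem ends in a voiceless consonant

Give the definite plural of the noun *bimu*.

The final sound of *bimu* is /u/, which is a vowel, so the plural suffix is -eke, giving *bimueke*.
The final sound of the plural form *bimueke* is /e/, which is a vowel, so the definite suffix is -de, giving *bimuekede*.

bimuekede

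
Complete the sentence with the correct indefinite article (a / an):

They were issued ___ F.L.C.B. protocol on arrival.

The indefinite article is chosen by the initial *sound* of the following word, not its spelling.
The initialism *F.L.C.B.* is read letter by letter; the first letter, F, is pronounced /ɛf/, which begins with a vowel sound.
So the article is *an*: They were issued an F.L.C.B. protocol on arrival.

an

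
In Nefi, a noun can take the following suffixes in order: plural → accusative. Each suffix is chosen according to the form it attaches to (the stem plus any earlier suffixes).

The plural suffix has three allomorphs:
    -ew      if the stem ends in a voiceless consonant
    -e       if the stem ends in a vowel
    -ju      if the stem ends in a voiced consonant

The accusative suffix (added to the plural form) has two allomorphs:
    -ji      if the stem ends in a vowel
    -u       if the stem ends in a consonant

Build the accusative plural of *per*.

Since the final sound of *per* is /r/ (a voiced consonant), it takes -ju, giving *perju*.
The plural form *perju* — final sound /u/ (a vowel) → -ji → *perjuji*.

perjuji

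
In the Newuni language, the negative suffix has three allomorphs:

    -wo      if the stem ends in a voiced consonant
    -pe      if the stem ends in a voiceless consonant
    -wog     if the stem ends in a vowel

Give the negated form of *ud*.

*ud* — final sound /d/ (a voiced consonant) → -wo → *udwo*.

udwo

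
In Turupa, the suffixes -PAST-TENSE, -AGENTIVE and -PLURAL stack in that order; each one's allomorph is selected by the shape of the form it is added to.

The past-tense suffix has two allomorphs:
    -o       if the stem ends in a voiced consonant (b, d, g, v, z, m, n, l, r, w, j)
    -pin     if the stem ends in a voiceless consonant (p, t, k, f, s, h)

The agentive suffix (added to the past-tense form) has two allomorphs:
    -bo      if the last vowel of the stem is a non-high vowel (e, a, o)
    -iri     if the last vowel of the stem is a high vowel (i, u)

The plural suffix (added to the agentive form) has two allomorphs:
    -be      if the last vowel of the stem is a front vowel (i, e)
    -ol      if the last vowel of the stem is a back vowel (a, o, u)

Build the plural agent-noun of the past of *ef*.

efpiniribe

Since the final consonant of *ef* is /f/ (voiceless), it takes -pin, giving *efpin*.
Since the last vowel of the past-tense form *efpin* is /i/ (a high vowel), it takes -iri, giving *efpiniri*.
Since the last vowel of the agentive form *efpiniri* is /i/ (a front vowel), it takes -be, giving *efpiniribe*.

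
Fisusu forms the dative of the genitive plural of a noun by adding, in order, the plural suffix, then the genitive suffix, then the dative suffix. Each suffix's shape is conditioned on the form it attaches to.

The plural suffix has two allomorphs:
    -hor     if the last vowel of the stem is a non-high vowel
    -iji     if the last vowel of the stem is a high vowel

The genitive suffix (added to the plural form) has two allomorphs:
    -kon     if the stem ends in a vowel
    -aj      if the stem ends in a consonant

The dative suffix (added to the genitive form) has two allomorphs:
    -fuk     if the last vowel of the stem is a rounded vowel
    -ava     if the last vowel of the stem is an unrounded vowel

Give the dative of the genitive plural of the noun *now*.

Since the last vowel of *now* is /o/ (a non-high vowel), it takes -hor, giving *nowhor*.
The plural form *nowhor* — final sound /r/ (a consonant) → -aj → *nowhoraj*.
The genitive form *nowhoraj* — last vowel /a/ (an unrounded vowel) → -ava → *nowhorajava*.

nowhorajava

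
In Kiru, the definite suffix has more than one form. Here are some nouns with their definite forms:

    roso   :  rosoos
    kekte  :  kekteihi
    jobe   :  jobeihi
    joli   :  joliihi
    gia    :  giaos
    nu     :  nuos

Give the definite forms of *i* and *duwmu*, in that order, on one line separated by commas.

iihi, duwmuos

Looking at the last vowel of each stem: -ihi when the last vowel of the stem is a front vowel (*kekte*, *jobe*, *joli*); -os when the last vowel of the stem is a back vowel (*roso*, *gia*, *nu*).
*i*: last vowel = /i/, a front vowel → -ihi → *iihi*.
*duwmu* — last vowel /u/ (a back vowel) → -os → *duwmuos*.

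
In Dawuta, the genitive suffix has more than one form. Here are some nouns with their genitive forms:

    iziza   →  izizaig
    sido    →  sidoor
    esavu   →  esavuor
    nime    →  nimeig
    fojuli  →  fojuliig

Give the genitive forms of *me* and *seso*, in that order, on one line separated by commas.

meig, sesoor

The alternation tracks the last vowel of the stem — -or when the last vowel of the stem is a rounded vowel (*sido*, *esavu*); -ig when the last vowel of the stem is an unrounded vowel (*iziza*, *nime*, *fojuli*).
Since the last vowel of *me* is /e/ (an unrounded vowel), it takes -ig, giving *meig*.
The last vowel of *seso* is /o/, which is a rounded vowel, so the suffix is -or, giving *sesoor*.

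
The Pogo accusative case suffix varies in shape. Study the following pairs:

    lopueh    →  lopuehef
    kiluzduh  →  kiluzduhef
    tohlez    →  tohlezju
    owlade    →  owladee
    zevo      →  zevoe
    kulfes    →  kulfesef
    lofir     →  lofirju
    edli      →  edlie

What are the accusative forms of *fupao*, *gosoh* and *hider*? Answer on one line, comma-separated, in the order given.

The pattern is voicing of the final sound: -ef when the stem ends in a voiceless consonant (*lopueh*, *kiluzduh*, *kulfes*); -ju when the stem ends in a voiced consonant (*tohlez*, *lofir*); -e when the stem ends in a vowel (*owlade*, *zevo*, *edli*).
*fupao*: final sound = /o/, a vowel → -e → *fupaoe*.
*gosoh*: final sound = /h/, a voiceless consonant → -ef → *gosohef*.
*hider* — final sound /r/ (a voiced consonant) → -ju → *hiderju*.

fupaoe, gosohef, hiderju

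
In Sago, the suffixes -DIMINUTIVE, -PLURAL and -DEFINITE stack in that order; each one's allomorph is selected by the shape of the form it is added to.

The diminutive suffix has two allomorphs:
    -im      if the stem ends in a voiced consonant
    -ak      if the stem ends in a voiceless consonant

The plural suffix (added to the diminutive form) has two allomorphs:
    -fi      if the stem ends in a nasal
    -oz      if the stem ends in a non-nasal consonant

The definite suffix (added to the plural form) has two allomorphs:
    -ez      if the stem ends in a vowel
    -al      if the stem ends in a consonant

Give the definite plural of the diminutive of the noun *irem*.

iremimfiez

*irem*: final consonant = /m/, voiced → -im → *iremim*.
The diminutive form *iremim*: final consonant = /m/, a nasal → -fi → *iremimfi*.
Since the final sound of the plural form *iremimfi* is /i/ (a vowel), it takes -ez, giving *iremimfiez*.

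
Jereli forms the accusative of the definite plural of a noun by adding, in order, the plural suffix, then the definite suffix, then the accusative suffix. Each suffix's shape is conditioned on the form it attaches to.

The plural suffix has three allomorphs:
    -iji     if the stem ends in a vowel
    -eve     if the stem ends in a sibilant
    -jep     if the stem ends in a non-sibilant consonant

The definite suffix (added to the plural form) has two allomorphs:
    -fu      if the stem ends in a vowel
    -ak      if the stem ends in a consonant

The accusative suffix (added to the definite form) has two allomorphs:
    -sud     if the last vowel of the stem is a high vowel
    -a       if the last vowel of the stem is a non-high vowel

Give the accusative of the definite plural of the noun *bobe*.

bobeijifusud

Since the final sound of *bobe* is /e/ (a vowel), it takes -iji, giving *bobeiji*.
The plural form *bobeiji* — final sound /i/ (a vowel) → -fu → *bobeijifu*.
The definite form *bobeijifu*: last vowel = /u/, a high vowel → -sud → *bobeijifusud*.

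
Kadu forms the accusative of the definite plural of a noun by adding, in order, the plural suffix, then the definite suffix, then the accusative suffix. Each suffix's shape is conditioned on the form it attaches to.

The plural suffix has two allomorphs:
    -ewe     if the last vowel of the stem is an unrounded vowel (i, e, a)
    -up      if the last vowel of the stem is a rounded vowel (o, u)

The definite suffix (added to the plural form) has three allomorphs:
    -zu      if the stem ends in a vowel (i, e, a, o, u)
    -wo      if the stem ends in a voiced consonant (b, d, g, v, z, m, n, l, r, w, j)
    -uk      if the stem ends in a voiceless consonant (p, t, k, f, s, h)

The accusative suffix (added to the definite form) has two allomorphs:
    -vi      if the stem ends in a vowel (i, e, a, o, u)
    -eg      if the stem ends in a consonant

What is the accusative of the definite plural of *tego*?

*tego* — last vowel /o/ (a rounded vowel) → -up → *tegoup*.
Since the final sound of the plural form *tegoup* is /p/ (a voiceless consonant), it takes -uk, giving *tegoupuk*.
The definite form *tegoupuk*: final sound = /k/, a consonant → -eg → *tegoupukeg*.

tegoupukeg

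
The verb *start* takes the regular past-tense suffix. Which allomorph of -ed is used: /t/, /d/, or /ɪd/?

/ɪd/

The stem *start* ends in /t/ or /d/.
The -ed suffix is realized as /ɪd/ after /t, d/; as /t/ after other voiceless consonants; and as /d/ after other voiced sounds.
So -ed on *start* is pronounced /ɪd/.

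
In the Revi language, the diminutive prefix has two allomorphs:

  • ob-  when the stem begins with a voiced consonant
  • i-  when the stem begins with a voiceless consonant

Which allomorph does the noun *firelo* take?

*firelo*: first consonant = /f/, voiceless → i-.

i-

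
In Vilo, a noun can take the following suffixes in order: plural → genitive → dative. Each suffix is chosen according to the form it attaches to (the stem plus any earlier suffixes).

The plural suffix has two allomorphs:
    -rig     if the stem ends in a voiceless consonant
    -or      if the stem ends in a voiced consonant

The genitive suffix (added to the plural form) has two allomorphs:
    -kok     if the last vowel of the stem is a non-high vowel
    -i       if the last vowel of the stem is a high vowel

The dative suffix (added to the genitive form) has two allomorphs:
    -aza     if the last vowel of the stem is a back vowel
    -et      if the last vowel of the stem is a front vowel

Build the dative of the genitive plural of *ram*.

*ram*: final consonant = /m/, voiced → -or → *ramor*.
The plural form *ramor*: last vowel = /o/, a non-high vowel → -kok → *ramorkok*.
The genitive form *ramorkok* — last vowel /o/ (a back vowel) → -aza → *ramorkokaza*.

ramorkokaza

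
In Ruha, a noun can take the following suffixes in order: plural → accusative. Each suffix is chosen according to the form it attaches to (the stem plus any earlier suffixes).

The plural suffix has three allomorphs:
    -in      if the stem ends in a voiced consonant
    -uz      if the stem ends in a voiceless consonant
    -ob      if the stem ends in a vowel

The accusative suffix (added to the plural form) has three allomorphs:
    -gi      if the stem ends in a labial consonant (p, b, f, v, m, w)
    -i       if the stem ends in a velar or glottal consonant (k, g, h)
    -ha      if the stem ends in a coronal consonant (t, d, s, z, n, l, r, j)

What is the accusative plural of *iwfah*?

iwfahuzha

*iwfah* — final sound /h/ (a voiceless consonant) → -uz → *iwfahuz*.
The final consonant of the plural form *iwfahuz* is /z/, which is coronal, so the accusative suffix is -ha, giving *iwfahuzha*.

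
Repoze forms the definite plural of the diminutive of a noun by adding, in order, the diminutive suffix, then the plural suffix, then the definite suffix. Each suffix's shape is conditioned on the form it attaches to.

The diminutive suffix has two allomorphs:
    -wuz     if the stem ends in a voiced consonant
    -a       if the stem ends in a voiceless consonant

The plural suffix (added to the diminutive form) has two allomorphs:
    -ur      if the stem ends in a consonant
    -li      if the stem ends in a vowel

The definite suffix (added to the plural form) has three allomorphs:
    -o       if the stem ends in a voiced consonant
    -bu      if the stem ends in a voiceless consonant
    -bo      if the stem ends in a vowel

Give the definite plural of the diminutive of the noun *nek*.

*nek*: final consonant = /k/, voiceless → -a → *neka*.
The diminutive form *neka*: final sound = /a/, a vowel → -li → *nekali*.
The plural form *nekali*: final sound = /i/, a vowel → -bo → *nekalibo*.

nekalibo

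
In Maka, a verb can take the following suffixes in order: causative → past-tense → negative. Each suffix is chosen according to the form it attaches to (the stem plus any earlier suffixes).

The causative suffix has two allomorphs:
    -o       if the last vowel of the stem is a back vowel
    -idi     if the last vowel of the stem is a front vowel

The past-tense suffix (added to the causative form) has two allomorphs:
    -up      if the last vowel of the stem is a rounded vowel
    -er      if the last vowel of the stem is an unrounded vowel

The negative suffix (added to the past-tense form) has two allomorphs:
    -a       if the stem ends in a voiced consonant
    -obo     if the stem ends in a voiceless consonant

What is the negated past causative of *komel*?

Since the last vowel of *komel* is /e/ (a front vowel), it takes -idi, giving *komelidi*.
The causative form *komelidi*: last vowel = /i/, an unrounded vowel → -er → *komelidier*.
Since the final consonant of the past-tense form *komelidier* is /r/ (voiced), it takes -a, giving *komelidiera*.

komelidiera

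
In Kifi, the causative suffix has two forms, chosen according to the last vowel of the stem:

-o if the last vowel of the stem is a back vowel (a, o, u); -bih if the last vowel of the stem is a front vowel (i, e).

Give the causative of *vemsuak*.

The last vowel of *vemsuak* is /a/, which is a back vowel, so the suffix is -o, giving *vemsuako*.

vemsuako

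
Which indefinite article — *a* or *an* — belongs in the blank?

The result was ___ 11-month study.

an

The indefinite article is chosen by the initial *sound* of the following word, not its spelling.
The number *11* is spoken "eleven", beginning with /ɪˈlɛvən/ — a vowel sound.
So the article is *an*: The result was an 11-month study.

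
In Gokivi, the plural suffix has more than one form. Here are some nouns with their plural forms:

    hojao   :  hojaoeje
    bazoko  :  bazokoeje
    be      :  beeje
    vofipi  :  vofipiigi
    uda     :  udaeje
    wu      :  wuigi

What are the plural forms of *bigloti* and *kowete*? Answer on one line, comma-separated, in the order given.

The suffix is conditioned by the last vowel: -igi when the last vowel of the stem is a high vowel (*vofipi*, *wu*); -eje when the last vowel of the stem is a non-high vowel (*hojao*, *bazoko*, *be*, *uda*).
The last vowel of *bigloti* is /i/, which is a high vowel, so the suffix is -igi, giving *biglotiigi*.
The last vowel of *kowete* is /e/, which is a non-high vowel, so the suffix is -eje, giving *koweteeje*.

biglotiigi, koweteeje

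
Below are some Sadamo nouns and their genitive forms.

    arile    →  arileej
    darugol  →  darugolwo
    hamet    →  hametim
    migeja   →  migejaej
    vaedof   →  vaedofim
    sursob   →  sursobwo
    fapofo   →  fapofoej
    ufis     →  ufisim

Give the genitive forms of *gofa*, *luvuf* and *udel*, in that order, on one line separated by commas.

The pattern is voicing of the final sound: -im when the stem ends in a voiceless consonant (*hamet*, *vaedof*, *ufis*); -wo when the stem ends in a voiced consonant (*darugol*, *sursob*); -ej when the stem ends in a vowel (*arile*, *migeja*, *fapofo*).
*gofa*: final sound = /a/, a vowel → -ej → *gofaej*.
Since the final sound of *luvuf* is /f/ (a voiceless consonant), it takes -im, giving *luvufim*.
*udel* — final sound /l/ (a voiced consonant) → -wo → *udelwo*.

gofaej, luvufim, udelwo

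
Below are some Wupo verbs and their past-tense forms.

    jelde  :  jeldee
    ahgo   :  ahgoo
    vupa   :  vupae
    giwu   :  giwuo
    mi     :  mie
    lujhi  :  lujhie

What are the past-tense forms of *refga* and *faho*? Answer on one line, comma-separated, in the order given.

The alternation tracks the last vowel of the stem — -o when the last vowel of the stem is a rounded vowel (*ahgo*, *giwu*); -e when the last vowel of the stem is an unrounded vowel (*jelde*, *vupa*, *mi*, *lujhi*).
*refga*: last vowel = /a/, an unrounded vowel → -e → *refgae*.
Since the last vowel of *faho* is /o/ (a rounded vowel), it takes -o, giving *fahoo*.

refgae, fahoo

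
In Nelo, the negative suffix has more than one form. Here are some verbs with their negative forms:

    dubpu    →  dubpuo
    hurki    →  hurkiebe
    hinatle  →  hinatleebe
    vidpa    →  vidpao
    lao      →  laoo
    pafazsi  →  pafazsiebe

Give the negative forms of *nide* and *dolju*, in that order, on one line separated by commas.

nideebe, doljuo

The suffix is conditioned by the last vowel: -ebe when the last vowel of the stem is a front vowel (*hurki*, *hinatle*, *pafazsi*); -o when the last vowel of the stem is a back vowel (*dubpu*, *vidpa*, *lao*).
*nide* — last vowel /e/ (a front vowel) → -ebe → *nideebe*.
*dolju* — last vowel /u/ (a back vowel) → -o → *doljuo*.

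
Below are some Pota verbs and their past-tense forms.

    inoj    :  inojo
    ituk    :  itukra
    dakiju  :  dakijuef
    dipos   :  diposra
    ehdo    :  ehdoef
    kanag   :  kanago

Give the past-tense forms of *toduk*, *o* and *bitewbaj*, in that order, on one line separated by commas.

todukra, oef, bitewbajo

The suffix is conditioned by the final sound: -ra when the stem ends in a voiceless consonant (*ituk*, *dipos*); -o when the stem ends in a voiced consonant (*inoj*, *kanag*); -ef when the stem ends in a vowel (*dakiju*, *ehdo*).
*toduk* — final sound /k/ (a voiceless consonant) → -ra → *todukra*.
*o*: final sound = /o/, a vowel → -ef → *oef*.
*bitewbaj* — final sound /j/ (a voiced consonant) → -o → *bitewbajo*.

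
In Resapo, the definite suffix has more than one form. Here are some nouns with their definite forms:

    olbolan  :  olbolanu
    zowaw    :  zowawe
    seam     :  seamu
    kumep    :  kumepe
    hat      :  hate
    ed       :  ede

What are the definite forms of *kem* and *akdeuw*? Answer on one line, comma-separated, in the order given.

kemu, akdeuwe

The pattern is nasality of the final consonant: -u when the stem ends in a nasal (*olbolan*, *seam*); -e when the stem ends in a non-nasal consonant (*zowaw*, *kumep*, *hat*, *ed*).
*kem* — final consonant /m/ (a nasal) → -u → *kemu*.
*akdeuw* — final consonant /w/ (non-nasal) → -e → *akdeuwe*.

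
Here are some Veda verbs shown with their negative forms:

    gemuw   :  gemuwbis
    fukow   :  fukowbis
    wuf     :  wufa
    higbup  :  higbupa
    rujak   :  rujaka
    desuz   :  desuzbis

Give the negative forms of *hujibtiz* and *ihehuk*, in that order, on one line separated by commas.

hujibtizbis, ihehuka

The alternation tracks the final consonant of the stem — -a when the stem ends in a voiceless consonant (*wuf*, *higbup*, *rujak*); -bis when the stem ends in a voiced consonant (*gemuw*, *fukow*, *desuz*).
*hujibtiz* — final consonant /z/ (voiced) → -bis → *hujibtizbis*.
The final consonant of *ihehuk* is /k/, which is voiceless, so the suffix is -a, giving *ihehuka*.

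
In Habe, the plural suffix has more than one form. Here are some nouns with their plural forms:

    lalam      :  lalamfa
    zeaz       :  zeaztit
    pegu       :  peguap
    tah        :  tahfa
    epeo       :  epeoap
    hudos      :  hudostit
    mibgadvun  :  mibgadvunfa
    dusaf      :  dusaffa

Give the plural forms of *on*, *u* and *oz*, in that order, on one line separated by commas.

onfa, uap, oztit

Looking at the final sound of each stem: -tit when the stem ends in a sibilant (*zeaz*, *hudos*); -fa when the stem ends in a non-sibilant consonant (*lalam*, *tah*, *mibgadvun*, *dusaf*); -ap when the stem ends in a vowel (*pegu*, *epeo*).
*on*: final sound = /n/, a non-sibilant consonant → -fa → *onfa*.
*u*: final sound = /u/, a vowel → -ap → *uap*.
Since the final sound of *oz* is /z/ (a sibilant), it takes -tit, giving *oztit*.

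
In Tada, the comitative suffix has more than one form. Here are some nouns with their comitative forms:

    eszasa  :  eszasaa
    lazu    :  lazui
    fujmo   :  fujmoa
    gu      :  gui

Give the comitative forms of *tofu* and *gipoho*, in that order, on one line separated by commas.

tofui, gipohoa

The pattern is height harmony: -i when the last vowel of the stem is a high vowel (*lazu*, *gu*); -a when the last vowel of the stem is a non-high vowel (*eszasa*, *fujmo*).
The last vowel of *tofu* is /u/, which is a high vowel, so the suffix is -i, giving *tofui*.
The last vowel of *gipoho* is /o/, which is a non-high vowel, so the suffix is -a, giving *gipohoa*.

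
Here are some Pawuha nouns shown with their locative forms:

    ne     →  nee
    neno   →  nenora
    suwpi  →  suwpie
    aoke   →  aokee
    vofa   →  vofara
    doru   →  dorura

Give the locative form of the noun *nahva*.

Looking at the last vowel of each stem: -e when the last vowel of the stem is a front vowel (*ne*, *suwpi*, *aoke*); -ra when the last vowel of the stem is a back vowel (*neno*, *vofa*, *doru*).
The last vowel of *nahva* is /a/, which is a back vowel, so the suffix is -ra, giving *nahvara*.

nahvara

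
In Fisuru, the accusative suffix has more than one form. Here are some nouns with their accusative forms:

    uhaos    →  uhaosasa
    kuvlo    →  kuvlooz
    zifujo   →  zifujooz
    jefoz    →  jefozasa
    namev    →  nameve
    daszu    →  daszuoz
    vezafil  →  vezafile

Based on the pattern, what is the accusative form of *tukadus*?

tukadusasa

Looking at the final sound of each stem: -asa when the stem ends in a sibilant (*uhaos*, *jefoz*); -e when the stem ends in a non-sibilant consonant (*namev*, *vezafil*); -oz when the stem ends in a vowel (*kuvlo*, *zifujo*, *daszu*).
The final sound of *tukadus* is /s/, which is a sibilant, so the suffix is -asa, giving *tukadusasa*.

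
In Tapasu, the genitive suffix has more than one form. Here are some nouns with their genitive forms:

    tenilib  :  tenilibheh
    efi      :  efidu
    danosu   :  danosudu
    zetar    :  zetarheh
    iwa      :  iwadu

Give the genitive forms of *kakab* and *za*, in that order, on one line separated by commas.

Looking at the final sound of each stem: -heh when the stem ends in a consonant (*tenilib*, *zetar*); -du when the stem ends in a vowel (*efi*, *danosu*, *iwa*).
The final sound of *kakab* is /b/, which is a consonant, so the suffix is -heh, giving *kakabheh*.
The final sound of *za* is /a/, which is a vowel, so the suffix is -du, giving *zadu*.

kakabheh, zadu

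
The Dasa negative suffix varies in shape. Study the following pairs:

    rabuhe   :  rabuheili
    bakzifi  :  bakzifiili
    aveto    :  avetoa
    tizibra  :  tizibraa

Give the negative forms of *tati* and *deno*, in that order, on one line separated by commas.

The suffix is conditioned by the last vowel: -ili when the last vowel of the stem is a front vowel (*rabuhe*, *bakzifi*); -a when the last vowel of the stem is a back vowel (*aveto*, *tizibra*).
*tati* — last vowel /i/ (a front vowel) → -ili → *tatiili*.
*deno* — last vowel /o/ (a back vowel) → -a → *denoa*.

tatiili, denoa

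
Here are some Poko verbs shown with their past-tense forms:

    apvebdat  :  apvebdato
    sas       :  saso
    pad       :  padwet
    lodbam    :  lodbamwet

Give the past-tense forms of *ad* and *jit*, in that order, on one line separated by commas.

The pattern is voicing of the final consonant: -o when the stem ends in a voiceless consonant (*apvebdat*, *sas*); -wet when the stem ends in a voiced consonant (*pad*, *lodbam*).
*ad* — final consonant /d/ (voiced) → -wet → *adwet*.
Since the final consonant of *jit* is /t/ (voiceless), it takes -o, giving *jito*.

adwet, jito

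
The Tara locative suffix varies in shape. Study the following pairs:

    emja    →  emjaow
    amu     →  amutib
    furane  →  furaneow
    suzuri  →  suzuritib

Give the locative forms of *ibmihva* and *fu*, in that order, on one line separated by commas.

ibmihvaow, futib

The alternation tracks the last vowel of the stem — -tib when the last vowel of the stem is a high vowel (*amu*, *suzuri*); -ow when the last vowel of the stem is a non-high vowel (*emja*, *furane*).
Since the last vowel of *ibmihva* is /a/ (a non-high vowel), it takes -ow, giving *ibmihvaow*.
Since the last vowel of *fu* is /u/ (a high vowel), it takes -tib, giving *futib*.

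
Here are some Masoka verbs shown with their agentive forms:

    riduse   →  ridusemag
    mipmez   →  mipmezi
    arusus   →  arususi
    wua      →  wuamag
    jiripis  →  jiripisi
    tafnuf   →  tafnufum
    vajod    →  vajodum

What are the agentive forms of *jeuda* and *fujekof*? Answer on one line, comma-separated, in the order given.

The alternation tracks the final sound of the stem — -i when the stem ends in a sibilant (*mipmez*, *arusus*, *jiripis*); -um when the stem ends in a non-sibilant consonant (*tafnuf*, *vajod*); -mag when the stem ends in a vowel (*riduse*, *wua*).
Since the final sound of *jeuda* is /a/ (a vowel), it takes -mag, giving *jeudamag*.
Since the final sound of *fujekof* is /f/ (a non-sibilant consonant), it takes -um, giving *fujekofum*.

jeudamag, fujekofum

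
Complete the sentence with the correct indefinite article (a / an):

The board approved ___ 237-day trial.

The indefinite article is chosen by the initial *sound* of the following word, not its spelling.
The number *237* is spoken "two hundred …", beginning with /tuː/ — a consonant sound.
So the article is *a*: The board approved a 237-day trial.

a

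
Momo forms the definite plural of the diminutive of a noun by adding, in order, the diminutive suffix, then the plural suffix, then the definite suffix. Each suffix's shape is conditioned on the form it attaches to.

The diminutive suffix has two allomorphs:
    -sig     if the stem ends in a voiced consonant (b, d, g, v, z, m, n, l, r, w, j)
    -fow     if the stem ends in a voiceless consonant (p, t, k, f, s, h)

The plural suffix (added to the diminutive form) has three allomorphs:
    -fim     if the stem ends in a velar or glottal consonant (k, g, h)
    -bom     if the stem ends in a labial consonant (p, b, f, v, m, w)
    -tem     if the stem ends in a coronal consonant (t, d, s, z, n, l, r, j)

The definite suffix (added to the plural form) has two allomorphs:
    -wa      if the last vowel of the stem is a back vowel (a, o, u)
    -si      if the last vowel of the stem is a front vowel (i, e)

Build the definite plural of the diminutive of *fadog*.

Since the final consonant of *fadog* is /g/ (voiced), it takes -sig, giving *fadogsig*.
The diminutive form *fadogsig*: final consonant = /g/, velar/glottal → -fim → *fadogsigfim*.
The plural form *fadogsigfim* — last vowel /i/ (a front vowel) → -si → *fadogsigfimsi*.

fadogsigfimsi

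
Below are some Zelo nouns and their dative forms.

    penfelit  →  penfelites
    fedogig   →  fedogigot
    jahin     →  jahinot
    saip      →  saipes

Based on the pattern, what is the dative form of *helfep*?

helfepes

The alternation tracks the final consonant of the stem — -es when the stem ends in a voiceless consonant (*penfelit*, *saip*); -ot when the stem ends in a voiced consonant (*fedogig*, *jahin*).
*helfep*: final consonant = /p/, voiceless → -es → *helfepes*.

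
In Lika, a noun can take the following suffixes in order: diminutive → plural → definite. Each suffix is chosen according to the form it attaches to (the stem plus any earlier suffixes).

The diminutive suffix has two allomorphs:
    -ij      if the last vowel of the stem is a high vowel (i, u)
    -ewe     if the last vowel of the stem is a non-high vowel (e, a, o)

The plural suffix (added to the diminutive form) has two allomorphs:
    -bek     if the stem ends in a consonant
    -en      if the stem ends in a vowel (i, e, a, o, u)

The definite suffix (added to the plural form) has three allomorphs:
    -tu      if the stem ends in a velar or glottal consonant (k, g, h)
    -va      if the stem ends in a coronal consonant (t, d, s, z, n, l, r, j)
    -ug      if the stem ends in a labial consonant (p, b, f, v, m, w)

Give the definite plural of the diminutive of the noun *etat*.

*etat* — last vowel /a/ (a non-high vowel) → -ewe → *etatewe*.
The final sound of the diminutive form *etatewe* is /e/, which is a vowel, so the plural suffix is -en, giving *etateween*.
The final consonant of the plural form *etateween* is /n/, which is coronal, so the definite suffix is -va, giving *etateweenva*.

etateweenva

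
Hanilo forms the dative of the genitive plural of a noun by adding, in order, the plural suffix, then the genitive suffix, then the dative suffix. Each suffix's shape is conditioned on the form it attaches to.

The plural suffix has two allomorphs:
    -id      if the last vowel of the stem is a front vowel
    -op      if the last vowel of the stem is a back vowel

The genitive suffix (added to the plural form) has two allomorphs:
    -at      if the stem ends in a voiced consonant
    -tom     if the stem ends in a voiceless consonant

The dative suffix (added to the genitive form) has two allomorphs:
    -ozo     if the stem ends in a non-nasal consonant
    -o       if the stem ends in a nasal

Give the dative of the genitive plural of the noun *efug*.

efugoptomo

*efug*: last vowel = /u/, a back vowel → -op → *efugop*.
Since the final consonant of the plural form *efugop* is /p/ (voiceless), it takes -tom, giving *efugoptom*.
The genitive form *efugoptom* — final consonant /m/ (a nasal) → -o → *efugoptomo*.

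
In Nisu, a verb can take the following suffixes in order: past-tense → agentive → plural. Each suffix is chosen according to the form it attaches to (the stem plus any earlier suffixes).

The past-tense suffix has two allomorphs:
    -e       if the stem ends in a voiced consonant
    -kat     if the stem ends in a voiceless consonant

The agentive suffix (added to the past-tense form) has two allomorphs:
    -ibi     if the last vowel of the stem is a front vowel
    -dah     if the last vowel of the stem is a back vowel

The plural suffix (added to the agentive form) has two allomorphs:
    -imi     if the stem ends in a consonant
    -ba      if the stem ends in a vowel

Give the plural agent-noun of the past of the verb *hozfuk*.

hozfukkatdahimi

The final consonant of *hozfuk* is /k/, which is voiceless, so the past-tense suffix is -kat, giving *hozfukkat*.
The last vowel of the past-tense form *hozfukkat* is /a/, which is a back vowel, so the agentive suffix is -dah, giving *hozfukkatdah*.
The final sound of the agentive form *hozfukkatdah* is /h/, which is a consonant, so the plural suffix is -imi, giving *hozfukkatdahimi*.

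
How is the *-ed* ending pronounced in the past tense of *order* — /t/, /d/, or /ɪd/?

The stem *order* ends in a voiced sound other than /d/.
The -ed suffix is realized as /ɪd/ after /t, d/; as /t/ after other voiceless consonants; and as /d/ after other voiced sounds.
So -ed on *order* is pronounced /d/.

/d/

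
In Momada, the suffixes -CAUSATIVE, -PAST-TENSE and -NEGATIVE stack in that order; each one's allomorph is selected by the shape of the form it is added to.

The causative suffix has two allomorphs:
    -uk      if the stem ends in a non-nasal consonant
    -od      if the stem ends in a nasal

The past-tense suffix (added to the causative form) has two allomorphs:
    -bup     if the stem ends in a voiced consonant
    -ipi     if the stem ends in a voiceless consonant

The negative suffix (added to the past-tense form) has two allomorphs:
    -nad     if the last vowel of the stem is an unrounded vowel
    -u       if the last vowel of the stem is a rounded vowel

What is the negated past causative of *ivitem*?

ivitemodbupu

*ivitem*: final consonant = /m/, a nasal → -od → *ivitemod*.
The causative form *ivitemod*: final consonant = /d/, voiced → -bup → *ivitemodbup*.
The past-tense form *ivitemodbup* — last vowel /u/ (a rounded vowel) → -u → *ivitemodbupu*.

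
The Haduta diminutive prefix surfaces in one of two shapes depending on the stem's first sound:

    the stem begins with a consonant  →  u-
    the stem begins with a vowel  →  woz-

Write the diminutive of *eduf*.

wozeduf

*eduf*: first sound = /e/, a vowel → woz- → *wozeduf*.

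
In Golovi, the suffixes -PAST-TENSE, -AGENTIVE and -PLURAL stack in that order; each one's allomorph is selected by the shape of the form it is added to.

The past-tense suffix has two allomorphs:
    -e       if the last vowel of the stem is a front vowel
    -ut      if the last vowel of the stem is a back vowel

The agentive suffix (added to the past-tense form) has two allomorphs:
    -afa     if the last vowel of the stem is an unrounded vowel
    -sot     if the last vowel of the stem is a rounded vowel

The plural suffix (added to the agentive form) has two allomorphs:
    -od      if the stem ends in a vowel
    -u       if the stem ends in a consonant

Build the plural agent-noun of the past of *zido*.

zidoutsotu

*zido* — last vowel /o/ (a back vowel) → -ut → *zidout*.
The past-tense form *zidout*: last vowel = /u/, a rounded vowel → -sot → *zidoutsot*.
The final sound of the agentive form *zidoutsot* is /t/, which is a consonant, so the plural suffix is -u, giving *zidoutsotu*.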